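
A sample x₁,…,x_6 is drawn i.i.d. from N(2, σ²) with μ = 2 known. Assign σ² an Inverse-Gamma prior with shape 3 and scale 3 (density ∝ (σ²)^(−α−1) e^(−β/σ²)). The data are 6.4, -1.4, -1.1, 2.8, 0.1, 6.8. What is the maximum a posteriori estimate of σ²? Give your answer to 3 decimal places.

σ̂²_MAP = 5.273

Sum of squared deviations about the known mean: SS = (6.4−2)² + (-1.4−2)² + (-1.1−2)² + (2.8−2)² + (0.1−2)² + (6.8−2)² = 67.82.
The Normal likelihood contributes (σ²)^(−n/2) exp(−SS/(2σ²)), so the posterior is Inverse-Gamma(α + n/2, β + SS/2) = Inverse-Gamma(6, 36.91).
The mode of Inverse-Gamma(a, b) is b/(a+1) = 36.91/7 ≈ 5.273.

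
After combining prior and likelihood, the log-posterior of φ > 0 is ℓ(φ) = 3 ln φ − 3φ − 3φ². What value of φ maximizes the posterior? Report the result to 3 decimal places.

φ̂_MAP = 0.500

ℓ'(φ) = 3/φ − 3 − 6φ. Setting this to zero and multiplying by φ: 6φ² + 3φ − 3 = 0.
φ = (−3 + √(3² + 4·6·3)) / (2·6) = (−3 + √81) / 12 = (−3 + 9)/12 = 1/2.
ℓ''(φ) = −3/φ² − 6 < 0, confirming a maximum.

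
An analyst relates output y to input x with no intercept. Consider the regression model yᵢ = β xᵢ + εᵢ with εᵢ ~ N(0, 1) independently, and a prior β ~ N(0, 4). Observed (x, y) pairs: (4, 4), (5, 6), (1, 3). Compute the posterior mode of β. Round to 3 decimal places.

log p(β | y) = −Σ(yᵢ − βxᵢ)²/(2·1) − β²/(2·4) + const.
Setting the derivative to zero: Σxᵢ(yᵢ − βxᵢ)/1 − β/4 = 0, so β = Σxᵢyᵢ / (Σxᵢ² + σ²/τ²).
Σxᵢyᵢ = 4·4 + 5·6 + 1·3 = 49; Σxᵢ² = 42; σ²/τ² = 0.25.
β̂_MAP = 49 / (42 + 0.25) = 49/42.25 ≈ 1.160.

β̂_MAP = 1.160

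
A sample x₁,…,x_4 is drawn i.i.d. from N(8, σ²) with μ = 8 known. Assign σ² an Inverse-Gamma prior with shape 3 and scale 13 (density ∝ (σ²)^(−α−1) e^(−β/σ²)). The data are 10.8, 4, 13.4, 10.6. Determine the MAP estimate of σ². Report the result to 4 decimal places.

Sum of squared deviations about the known mean: SS = (10.8−8)² + (4−8)² + (13.4−8)² + (10.6−8)² = 59.76.
The Normal likelihood contributes (σ²)^(−n/2) exp(−SS/(2σ²)), so the posterior is Inverse-Gamma(α + n/2, β + SS/2) = Inverse-Gamma(5, 42.88).
The mode of Inverse-Gamma(a, b) is b/(a+1) = 42.88/6 ≈ 7.1467.

σ̂²_MAP = 7.1467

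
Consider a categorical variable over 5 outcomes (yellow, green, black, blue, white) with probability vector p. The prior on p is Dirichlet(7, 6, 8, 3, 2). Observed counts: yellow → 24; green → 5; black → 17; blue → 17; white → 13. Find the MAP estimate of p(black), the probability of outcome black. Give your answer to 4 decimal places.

The posterior is Dirichlet(αᵢ + nᵢ) = Dirichlet(31, 11, 25, 20, 15).
For a Dirichlet(a₁,…,a_K) with all aᵢ > 1, the mode has j-th component (aⱼ − 1)/(Σaᵢ − K).
Here Σaᵢ = 102 and K = 5, so p(black) = (25 − 1)/(102 − 5) = 24/97 ≈ 0.2474.

MAP estimate of p(black) = 0.2474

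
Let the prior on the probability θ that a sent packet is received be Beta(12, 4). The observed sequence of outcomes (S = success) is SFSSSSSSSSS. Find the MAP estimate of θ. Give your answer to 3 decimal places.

θ̂_MAP = 0.840

Prior: Beta(12, 4).
Data: 10 successes in 11 trials (from the sequence). The binomial likelihood contributes θ^10(1−θ)^1, so the posterior is Beta(12+10, 4+1) = Beta(22, 5).
For Beta(a, b) with a, b > 1 the mode is (a−1)/(a+b−2) = 21/25 ≈ 0.840.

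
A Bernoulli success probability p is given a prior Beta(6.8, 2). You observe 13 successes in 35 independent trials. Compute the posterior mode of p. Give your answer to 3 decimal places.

Prior: Beta(6.8, 2).
Data: 13 successes in 35 trials. The binomial likelihood contributes p^13(1−p)^22, so the posterior is Beta(6.8+13, 2+22) = Beta(19.8, 24).
For Beta(a, b) with a, b > 1 the mode is (a−1)/(a+b−2) = 18.8/41.8 ≈ 0.450.

p̂_MAP = 0.450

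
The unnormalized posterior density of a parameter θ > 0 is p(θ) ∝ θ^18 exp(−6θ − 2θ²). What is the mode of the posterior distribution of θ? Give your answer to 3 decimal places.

θ̂_MAP = 1.500

ℓ'(θ) = 18/θ − 6 − 4θ. Setting this to zero and multiplying by θ: 4θ² + 6θ − 18 = 0.
θ = (−6 + √(6² + 4·4·18)) / (2·4) = (−6 + √324) / 8 = (−6 + 18)/8 = 3/2.
ℓ''(θ) = −18/θ² − 4 < 0, confirming a maximum.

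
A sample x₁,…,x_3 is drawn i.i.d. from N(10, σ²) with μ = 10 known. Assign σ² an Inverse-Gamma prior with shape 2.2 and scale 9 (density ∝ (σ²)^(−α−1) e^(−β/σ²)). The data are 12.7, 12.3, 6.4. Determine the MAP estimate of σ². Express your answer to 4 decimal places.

σ̂²_MAP = 4.6319

Sum of squared deviations about the known mean: SS = (12.7−10)² + (12.3−10)² + (6.4−10)² = 25.54.
The Normal likelihood contributes (σ²)^(−n/2) exp(−SS/(2σ²)), so the posterior is Inverse-Gamma(α + n/2, β + SS/2) = Inverse-Gamma(3.7, 21.77).
The mode of Inverse-Gamma(a, b) is b/(a+1) = 21.77/4.7 ≈ 4.6319.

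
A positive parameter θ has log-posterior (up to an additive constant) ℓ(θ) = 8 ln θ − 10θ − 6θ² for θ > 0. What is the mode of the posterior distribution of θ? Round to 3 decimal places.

ℓ'(θ) = 8/θ − 10 − 12θ. Setting this to zero and multiplying by θ: 12θ² + 10θ − 8 = 0.
θ = (−10 + √(10² + 4·12·8)) / (2·12) = (−10 + √484) / 24 = (−10 + 22)/24 = 1/2.
ℓ''(θ) = −8/θ² − 12 < 0, confirming a maximum.

θ̂_MAP = 0.500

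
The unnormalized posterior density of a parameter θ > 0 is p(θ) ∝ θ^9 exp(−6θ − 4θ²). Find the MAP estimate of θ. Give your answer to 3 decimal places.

θ̂_MAP = 0.750

ℓ'(θ) = 9/θ − 6 − 8θ. Setting this to zero and multiplying by θ: 8θ² + 6θ − 9 = 0.
θ = (−6 + √(6² + 4·8·9)) / (2·8) = (−6 + √324) / 16 = (−6 + 18)/16 = 3/4.
ℓ''(θ) = −9/θ² − 8 < 0, confirming a maximum.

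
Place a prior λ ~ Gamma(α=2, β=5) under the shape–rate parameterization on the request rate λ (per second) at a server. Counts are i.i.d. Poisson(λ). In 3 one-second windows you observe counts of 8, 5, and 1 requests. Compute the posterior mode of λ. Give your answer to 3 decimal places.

Σxᵢ = 8+5+1 = 14, with n = 3.
Posterior ∝ λe^(−5λ) · λ^14e^(−3λ) = λ^15e^(−8λ), i.e. Gamma(shape=16, rate=8).
The mode of a Gamma(a, b) with a ≥ 1 (shape–rate) is (a−1)/b = 15/8 ≈ 1.875.

λ̂_MAP = 1.875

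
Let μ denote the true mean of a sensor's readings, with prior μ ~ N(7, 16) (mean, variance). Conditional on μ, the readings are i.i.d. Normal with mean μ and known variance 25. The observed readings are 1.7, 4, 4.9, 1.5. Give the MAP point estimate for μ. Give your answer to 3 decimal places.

μ̂_MAP = 4.142

n = 4; x̄ = (1.7 + 4 + 4.9 + 1.5)/4 = 12.1/4 = 3.025.
For a Normal prior and Normal likelihood with known variance, the posterior is Normal; its mode equals its mean, the precision-weighted average.
Prior precision 1/σ₀² = 1/16 = 0.0625; data precision n/σ² = 4/25 = 0.16.
μ̂ = (0.0625·7 + 0.16·3.025) / (0.0625 + 0.16) = 0.9215/0.2225 = 1843/445 ≈ 4.142.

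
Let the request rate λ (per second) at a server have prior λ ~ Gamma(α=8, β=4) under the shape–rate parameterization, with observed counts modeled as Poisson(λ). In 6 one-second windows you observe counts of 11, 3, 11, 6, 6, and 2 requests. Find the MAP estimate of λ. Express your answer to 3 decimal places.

λ̂_MAP = 4.600

Σxᵢ = 11+3+11+6+6+2 = 39, with n = 6.
Posterior ∝ λ^7e^(−4λ) · λ^39e^(−6λ) = λ^46e^(−10λ), i.e. Gamma(shape=47, rate=10).
The mode of a Gamma(a, b) with a ≥ 1 (shape–rate) is (a−1)/b = 46/10 ≈ 4.600.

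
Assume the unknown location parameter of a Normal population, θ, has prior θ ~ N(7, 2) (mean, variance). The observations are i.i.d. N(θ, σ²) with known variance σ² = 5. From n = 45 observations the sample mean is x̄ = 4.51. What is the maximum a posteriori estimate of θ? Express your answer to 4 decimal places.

θ̂_MAP = 4.6411

n = 45, x̄ = 4.51.
For a Normal prior and Normal likelihood with known variance, the posterior is Normal; its mode equals its mean, the precision-weighted average.
Prior precision 1/σ₀² = 1/2 = 0.5; data precision n/σ² = 45/5 = 9.
θ̂ = (0.5·7 + 9·4.51) / (0.5 + 9) = 44.09/9.5 = 4409/950 ≈ 4.6411.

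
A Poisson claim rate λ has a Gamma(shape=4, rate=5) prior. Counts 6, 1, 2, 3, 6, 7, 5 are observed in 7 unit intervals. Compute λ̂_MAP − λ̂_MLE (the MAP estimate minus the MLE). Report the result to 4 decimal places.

Σxᵢ = 30. Posterior is Gamma(34, 12); MAP = (34−1)/12 = 33/12 ≈ 2.75000.
MLE = x̄ = 30/7 ≈ 4.28571.
Difference = 33/12 − 30/7 = -43/28 ≈ -1.5357.

MAP − MLE = -1.5357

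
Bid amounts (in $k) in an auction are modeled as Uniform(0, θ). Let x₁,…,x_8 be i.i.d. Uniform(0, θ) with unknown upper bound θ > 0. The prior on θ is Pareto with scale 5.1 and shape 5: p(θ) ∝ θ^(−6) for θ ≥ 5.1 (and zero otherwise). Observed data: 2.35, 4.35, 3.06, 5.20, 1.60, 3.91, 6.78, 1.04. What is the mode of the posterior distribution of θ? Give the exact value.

θ̂_MAP = 6.78

The Uniform(0, θ) likelihood is θ^(−n) for θ ≥ max(xᵢ), zero otherwise. Here max(xᵢ) = 6.78.
Posterior ∝ θ^(−6) · θ^(−8) = θ^(−14) on θ ≥ max(5.1, 6.78) = 6.78.
This density is strictly decreasing in θ, so the posterior mode lies at the lower boundary of the support.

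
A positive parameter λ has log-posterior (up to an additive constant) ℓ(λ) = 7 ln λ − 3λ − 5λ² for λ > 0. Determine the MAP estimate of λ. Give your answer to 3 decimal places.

ℓ'(λ) = 7/λ − 3 − 10λ. Setting this to zero and multiplying by λ: 10λ² + 3λ − 7 = 0.
λ = (−3 + √(3² + 4·10·7)) / (2·10) = (−3 + √289) / 20 = (−3 + 17)/20 = 7/10.
ℓ''(λ) = −7/λ² − 10 < 0, confirming a maximum.

λ̂_MAP = 0.700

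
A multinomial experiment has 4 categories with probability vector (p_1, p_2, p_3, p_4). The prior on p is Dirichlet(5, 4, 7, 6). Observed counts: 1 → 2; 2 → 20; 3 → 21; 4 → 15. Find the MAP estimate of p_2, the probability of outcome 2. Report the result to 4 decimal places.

MAP estimate: 0.3026

The posterior is Dirichlet(αᵢ + nᵢ) = Dirichlet(7, 24, 28, 21).
For a Dirichlet(a₁,…,a_K) with all aᵢ > 1, the mode has j-th component (aⱼ − 1)/(Σaᵢ − K).
Here Σaᵢ = 80 and K = 4, so p_2 = (24 − 1)/(80 − 4) = 23/76 ≈ 0.3026.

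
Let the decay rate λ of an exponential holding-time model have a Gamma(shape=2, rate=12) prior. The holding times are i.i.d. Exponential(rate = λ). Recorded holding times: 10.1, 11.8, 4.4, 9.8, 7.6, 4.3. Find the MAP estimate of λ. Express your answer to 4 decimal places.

λ̂_MAP = 0.1167

The Exponential(rate=λ) likelihood is ∝ λ^n e^(−λΣtᵢ). Here n = 6 and Σtᵢ = 10.1 + 11.8 + 4.4 + 9.8 + 7.6 + 4.3 = 48.
Posterior ∝ λe^(−12λ) · λ^6e^(−48λ) = λ^7e^(−60λ), i.e. Gamma(8, 60).
Mode = (a−1)/b = 7/60 ≈ 0.1167.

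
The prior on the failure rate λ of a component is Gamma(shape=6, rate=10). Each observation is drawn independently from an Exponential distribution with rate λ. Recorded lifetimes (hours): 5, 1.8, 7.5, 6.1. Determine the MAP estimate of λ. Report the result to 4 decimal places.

The Exponential(rate=λ) likelihood is ∝ λ^n e^(−λΣtᵢ). Here n = 4 and Σtᵢ = 5 + 1.8 + 7.5 + 6.1 = 20.4.
Posterior ∝ λ^5e^(−10λ) · λ^4e^(−20.4λ) = λ^9e^(−30.4λ), i.e. Gamma(10, 30.4).
Mode = (a−1)/b = 9/30.4 ≈ 0.2961.

λ̂_MAP = 0.2961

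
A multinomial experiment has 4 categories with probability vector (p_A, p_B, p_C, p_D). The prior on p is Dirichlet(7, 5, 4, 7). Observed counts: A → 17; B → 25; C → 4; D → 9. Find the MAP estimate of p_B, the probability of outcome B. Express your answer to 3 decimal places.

MAP estimate of p_B = 0.392

The posterior is Dirichlet(αᵢ + nᵢ) = Dirichlet(24, 30, 8, 16).
For a Dirichlet(a₁,…,a_K) with all aᵢ > 1, the mode has j-th component (aⱼ − 1)/(Σaᵢ − K).
Here Σaᵢ = 78 and K = 4, so p_B = (30 − 1)/(78 − 4) = 29/74 ≈ 0.392.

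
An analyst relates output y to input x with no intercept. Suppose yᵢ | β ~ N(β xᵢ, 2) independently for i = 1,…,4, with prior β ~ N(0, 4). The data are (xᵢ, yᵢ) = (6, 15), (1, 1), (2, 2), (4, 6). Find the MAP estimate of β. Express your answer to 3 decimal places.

log p(β | y) = −Σ(yᵢ − βxᵢ)²/(2·2) − β²/(2·4) + const.
Setting the derivative to zero: Σxᵢ(yᵢ − βxᵢ)/2 − β/4 = 0, so β = Σxᵢyᵢ / (Σxᵢ² + σ²/τ²).
Σxᵢyᵢ = 6·15 + 1·1 + 2·2 + 4·6 = 119; Σxᵢ² = 57; σ²/τ² = 0.5.
β̂_MAP = 119 / (57 + 0.5) = 119/57.5 ≈ 2.070.

β̂_MAP = 2.070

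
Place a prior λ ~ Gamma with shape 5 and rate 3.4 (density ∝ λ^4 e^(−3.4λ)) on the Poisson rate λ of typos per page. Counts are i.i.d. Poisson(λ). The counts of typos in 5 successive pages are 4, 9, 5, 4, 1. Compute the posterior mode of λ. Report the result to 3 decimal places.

λ̂_MAP = 3.214

Σxᵢ = 4+9+5+4+1 = 23, with n = 5.
Posterior ∝ λ^4e^(−3.4λ) · λ^23e^(−5λ) = λ^27e^(−8.4λ), i.e. Gamma(shape=28, rate=8.4).
The mode of a Gamma(a, b) with a ≥ 1 (shape–rate) is (a−1)/b = 27/8.4 ≈ 3.214.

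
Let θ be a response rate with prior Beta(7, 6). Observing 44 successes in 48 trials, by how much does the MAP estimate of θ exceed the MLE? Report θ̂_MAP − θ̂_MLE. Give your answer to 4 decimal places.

Posterior is Beta(51, 10); MAP = (51−1)/(61−2) = 50/59 ≈ 0.84746.
MLE ignores the prior: θ̂_MLE = k/n = 44/48 ≈ 0.91667.
Difference = 50/59 − 44/48 = -49/708 ≈ -0.0692.

MAP − MLE = -0.0692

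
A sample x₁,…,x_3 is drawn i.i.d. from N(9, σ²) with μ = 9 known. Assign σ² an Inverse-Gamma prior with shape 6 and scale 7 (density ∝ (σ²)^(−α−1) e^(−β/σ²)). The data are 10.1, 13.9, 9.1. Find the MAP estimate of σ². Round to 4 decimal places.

Sum of squared deviations about the known mean: SS = (10.1−9)² + (13.9−9)² + (9.1−9)² = 25.23.
The Normal likelihood contributes (σ²)^(−n/2) exp(−SS/(2σ²)), so the posterior is Inverse-Gamma(α + n/2, β + SS/2) = Inverse-Gamma(7.5, 19.615).
The mode of Inverse-Gamma(a, b) is b/(a+1) = 19.615/8.5 ≈ 2.3076.

σ̂²_MAP = 2.3076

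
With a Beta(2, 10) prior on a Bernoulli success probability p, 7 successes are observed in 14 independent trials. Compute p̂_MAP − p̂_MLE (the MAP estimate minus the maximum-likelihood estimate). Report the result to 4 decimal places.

MAP − MLE = -0.1667

Posterior is Beta(9, 17); MAP = (9−1)/(26−2) = 8/24 ≈ 0.33333.
MLE ignores the prior: p̂_MLE = k/n = 7/14 ≈ 0.50000.
Difference = 8/24 − 7/14 = -1/6 ≈ -0.1667.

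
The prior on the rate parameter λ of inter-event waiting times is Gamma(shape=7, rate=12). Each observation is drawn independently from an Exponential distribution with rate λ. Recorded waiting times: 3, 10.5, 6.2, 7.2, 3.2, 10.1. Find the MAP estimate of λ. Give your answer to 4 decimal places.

λ̂_MAP = 0.2299

The Exponential(rate=λ) likelihood is ∝ λ^n e^(−λΣtᵢ). Here n = 6 and Σtᵢ = 3 + 10.5 + 6.2 + 7.2 + 3.2 + 10.1 = 40.2.
Posterior ∝ λ^6e^(−12λ) · λ^6e^(−40.2λ) = λ^12e^(−52.2λ), i.e. Gamma(13, 52.2).
Mode = (a−1)/b = 12/52.2 ≈ 0.2299.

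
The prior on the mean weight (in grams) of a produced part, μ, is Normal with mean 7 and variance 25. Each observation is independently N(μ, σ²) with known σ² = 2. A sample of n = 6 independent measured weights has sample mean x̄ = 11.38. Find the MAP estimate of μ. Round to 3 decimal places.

μ̂_MAP = 11.322

n = 6, x̄ = 11.38.
For a Normal prior and Normal likelihood with known variance, the posterior is Normal; its mode equals its mean, the precision-weighted average.
Prior precision 1/σ₀² = 1/25 = 0.04; data precision n/σ² = 6/2 = 3.
μ̂ = (0.04·7 + 3·11.38) / (0.04 + 3) = 34.42/3.04 = 1721/152 ≈ 11.322.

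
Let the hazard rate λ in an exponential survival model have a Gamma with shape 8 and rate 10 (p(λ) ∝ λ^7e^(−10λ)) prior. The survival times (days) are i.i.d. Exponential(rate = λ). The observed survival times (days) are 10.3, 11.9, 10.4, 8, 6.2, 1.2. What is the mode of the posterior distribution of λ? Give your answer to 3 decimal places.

The Exponential(rate=λ) likelihood is ∝ λ^n e^(−λΣtᵢ). Here n = 6 and Σtᵢ = 10.3 + 11.9 + 10.4 + 8 + 6.2 + 1.2 = 48.
Posterior ∝ λ^7e^(−10λ) · λ^6e^(−48λ) = λ^13e^(−58λ), i.e. Gamma(14, 58).
Mode = (a−1)/b = 13/58 ≈ 0.224.

λ̂_MAP = 0.224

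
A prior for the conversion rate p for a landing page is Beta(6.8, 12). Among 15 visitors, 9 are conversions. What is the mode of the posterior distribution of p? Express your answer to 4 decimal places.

Prior: Beta(6.8, 12).
Data: 9 successes in 15 trials. The binomial likelihood contributes p^9(1−p)^6, so the posterior is Beta(6.8+9, 12+6) = Beta(15.8, 18).
For Beta(a, b) with a, b > 1 the mode is (a−1)/(a+b−2) = 14.8/31.8 ≈ 0.4654.

p̂_MAP = 0.4654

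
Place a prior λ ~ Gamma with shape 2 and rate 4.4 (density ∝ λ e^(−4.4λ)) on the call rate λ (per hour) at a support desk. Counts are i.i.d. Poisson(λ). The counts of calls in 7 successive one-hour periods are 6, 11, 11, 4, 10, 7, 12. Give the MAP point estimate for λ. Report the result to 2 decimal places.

λ̂_MAP = 5.44

Σxᵢ = 6+11+11+4+10+7+12 = 61, with n = 7.
Posterior ∝ λe^(−4.4λ) · λ^61e^(−7λ) = λ^62e^(−11.4λ), i.e. Gamma(shape=63, rate=11.4).
The mode of a Gamma(a, b) with a ≥ 1 (shape–rate) is (a−1)/b = 62/11.4 ≈ 5.44.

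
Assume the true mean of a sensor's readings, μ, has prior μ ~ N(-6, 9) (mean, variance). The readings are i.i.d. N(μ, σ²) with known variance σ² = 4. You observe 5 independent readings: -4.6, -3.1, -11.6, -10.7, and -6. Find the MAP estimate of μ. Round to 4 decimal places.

μ̂_MAP = -7.1020

n = 5; x̄ = ((-4.6) + (-3.1) + (-11.6) + (-10.7) + (-6))/5 = -36/5 = -7.2.
For a Normal prior and Normal likelihood with known variance, the posterior is Normal; its mode equals its mean, the precision-weighted average.
Prior precision 1/σ₀² = 1/9; data precision n/σ² = 5/4 = 1.25.
μ̂ = ((1/9)·(-6) + 1.25·(-7.2)) / (1/9 + 1.25) = (-29/3)/(49/36) = -348/49 ≈ -7.1020.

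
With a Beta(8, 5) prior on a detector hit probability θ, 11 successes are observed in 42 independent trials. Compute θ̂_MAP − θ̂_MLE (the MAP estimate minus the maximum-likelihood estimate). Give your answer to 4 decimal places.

MAP − MLE = 0.0777

Posterior is Beta(19, 36); MAP = (19−1)/(55−2) = 18/53 ≈ 0.33962.
MLE ignores the prior: θ̂_MLE = k/n = 11/42 ≈ 0.26190.
Difference = 18/53 − 11/42 = 173/2226 ≈ 0.0777.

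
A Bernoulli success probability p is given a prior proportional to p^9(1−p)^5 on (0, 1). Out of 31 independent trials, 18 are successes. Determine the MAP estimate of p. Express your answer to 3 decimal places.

The prior density ∝ p^9(1−p)^5 is the kernel of Beta(10, 6).
Data: 18 successes in 31 trials. The binomial likelihood contributes p^18(1−p)^13, so the posterior is Beta(10+18, 6+13) = Beta(28, 19).
For Beta(a, b) with a, b > 1 the mode is (a−1)/(a+b−2) = 27/45 ≈ 0.600.

p̂_MAP = 0.600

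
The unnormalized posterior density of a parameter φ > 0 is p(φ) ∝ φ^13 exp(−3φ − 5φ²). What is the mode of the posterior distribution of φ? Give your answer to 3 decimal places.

φ̂_MAP = 1.000

ℓ'(φ) = 13/φ − 3 − 10φ. Setting this to zero and multiplying by φ: 10φ² + 3φ − 13 = 0.
φ = (−3 + √(3² + 4·10·13)) / (2·10) = (−3 + √529) / 20 = (−3 + 23)/20 = 1.
ℓ''(φ) = −13/φ² − 10 < 0, confirming a maximum.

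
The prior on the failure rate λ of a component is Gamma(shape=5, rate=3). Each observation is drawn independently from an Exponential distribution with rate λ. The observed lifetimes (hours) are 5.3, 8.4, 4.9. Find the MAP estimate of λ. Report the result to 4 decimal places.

λ̂_MAP = 0.3241

The Exponential(rate=λ) likelihood is ∝ λ^n e^(−λΣtᵢ). Here n = 3 and Σtᵢ = 5.3 + 8.4 + 4.9 = 18.6.
Posterior ∝ λ^4e^(−3λ) · λ^3e^(−18.6λ) = λ^7e^(−21.6λ), i.e. Gamma(8, 21.6).
Mode = (a−1)/b = 7/21.6 ≈ 0.3241.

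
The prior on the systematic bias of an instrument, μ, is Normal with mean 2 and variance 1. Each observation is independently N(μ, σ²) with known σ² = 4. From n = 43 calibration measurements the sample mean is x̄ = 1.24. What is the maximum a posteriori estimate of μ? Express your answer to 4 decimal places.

μ̂_MAP = 1.3047

n = 43, x̄ = 1.24.
For a Normal prior and Normal likelihood with known variance, the posterior is Normal; its mode equals its mean, the precision-weighted average.
Prior precision 1/σ₀² = 1/1 = 1; data precision n/σ² = 43/4 = 10.75.
μ̂ = (1·2 + 10.75·1.24) / (1 + 10.75) = 15.33/11.75 = 1533/1175 ≈ 1.3047.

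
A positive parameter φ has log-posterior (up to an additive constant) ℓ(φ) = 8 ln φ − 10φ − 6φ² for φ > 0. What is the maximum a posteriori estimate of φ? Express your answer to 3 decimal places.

ℓ'(φ) = 8/φ − 10 − 12φ. Setting this to zero and multiplying by φ: 12φ² + 10φ − 8 = 0.
φ = (−10 + √(10² + 4·12·8)) / (2·12) = (−10 + √484) / 24 = (−10 + 22)/24 = 1/2.
ℓ''(φ) = −8/φ² − 12 < 0, confirming a maximum.

φ̂_MAP = 0.500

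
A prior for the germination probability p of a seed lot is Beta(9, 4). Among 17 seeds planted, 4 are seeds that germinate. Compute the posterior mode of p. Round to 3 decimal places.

Prior: Beta(9, 4).
Data: 4 successes in 17 trials. The binomial likelihood contributes p^4(1−p)^13, so the posterior is Beta(9+4, 4+13) = Beta(13, 17).
For Beta(a, b) with a, b > 1 the mode is (a−1)/(a+b−2) = 12/28 ≈ 0.429.

p̂_MAP = 0.429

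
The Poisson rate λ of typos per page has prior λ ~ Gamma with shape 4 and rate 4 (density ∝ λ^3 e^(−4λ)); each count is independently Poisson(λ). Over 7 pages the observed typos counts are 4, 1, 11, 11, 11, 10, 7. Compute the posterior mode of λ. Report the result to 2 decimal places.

Σxᵢ = 4+1+11+11+11+10+7 = 55, with n = 7.
Posterior ∝ λ^3e^(−4λ) · λ^55e^(−7λ) = λ^58e^(−11λ), i.e. Gamma(shape=59, rate=11).
The mode of a Gamma(a, b) with a ≥ 1 (shape–rate) is (a−1)/b = 58/11 ≈ 5.27.

λ̂_MAP = 5.27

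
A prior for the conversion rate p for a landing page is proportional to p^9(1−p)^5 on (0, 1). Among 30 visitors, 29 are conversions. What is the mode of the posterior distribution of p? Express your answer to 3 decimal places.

p̂_MAP = 0.864

The prior density ∝ p^9(1−p)^5 is the kernel of Beta(10, 6).
Data: 29 successes in 30 trials. The binomial likelihood contributes p^29(1−p)^1, so the posterior is Beta(10+29, 6+1) = Beta(39, 7).
For Beta(a, b) with a, b > 1 the mode is (a−1)/(a+b−2) = 38/44 ≈ 0.864.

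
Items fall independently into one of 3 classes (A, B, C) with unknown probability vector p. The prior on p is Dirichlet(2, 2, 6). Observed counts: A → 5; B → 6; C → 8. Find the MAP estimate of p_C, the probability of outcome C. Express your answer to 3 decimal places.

MAP estimate of p_C = 0.500

The posterior is Dirichlet(αᵢ + nᵢ) = Dirichlet(7, 8, 14).
For a Dirichlet(a₁,…,a_K) with all aᵢ > 1, the mode has j-th component (aⱼ − 1)/(Σaᵢ − K).
Here Σaᵢ = 29 and K = 3, so p_C = (14 − 1)/(29 − 3) = 13/26 ≈ 0.500.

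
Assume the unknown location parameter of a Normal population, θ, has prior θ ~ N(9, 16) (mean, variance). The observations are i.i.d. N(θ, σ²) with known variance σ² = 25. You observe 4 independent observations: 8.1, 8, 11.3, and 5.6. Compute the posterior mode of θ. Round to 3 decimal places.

θ̂_MAP = 8.461

n = 4; x̄ = (8.1 + 8 + 11.3 + 5.6)/4 = 33/4 = 8.25.
For a Normal prior and Normal likelihood with known variance, the posterior is Normal; its mode equals its mean, the precision-weighted average.
Prior precision 1/σ₀² = 1/16 = 0.0625; data precision n/σ² = 4/25 = 0.16.
θ̂ = (0.0625·9 + 0.16·8.25) / (0.0625 + 0.16) = 1.8825/0.2225 = 753/89 ≈ 8.461.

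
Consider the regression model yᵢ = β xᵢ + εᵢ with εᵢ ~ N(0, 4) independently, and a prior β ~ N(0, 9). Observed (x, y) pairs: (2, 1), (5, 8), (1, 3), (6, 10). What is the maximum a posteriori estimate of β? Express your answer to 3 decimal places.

β̂_MAP = 1.580

log p(β | y) = −Σ(yᵢ − βxᵢ)²/(2·4) − β²/(2·9) + const.
Setting the derivative to zero: Σxᵢ(yᵢ − βxᵢ)/4 − β/9 = 0, so β = Σxᵢyᵢ / (Σxᵢ² + σ²/τ²).
Σxᵢyᵢ = 2·1 + 5·8 + 1·3 + 6·10 = 105; Σxᵢ² = 66; σ²/τ² = 4/9.
β̂_MAP = 105 / (66 + 4/9) = 105/(598/9) = 945/598 ≈ 1.580.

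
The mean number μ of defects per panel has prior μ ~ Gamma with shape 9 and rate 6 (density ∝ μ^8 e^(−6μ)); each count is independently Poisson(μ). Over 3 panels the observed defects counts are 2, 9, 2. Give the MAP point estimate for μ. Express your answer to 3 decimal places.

μ̂_MAP = 2.333

Σxᵢ = 2+9+2 = 13, with n = 3.
Posterior ∝ μ^8e^(−6μ) · μ^13e^(−3μ) = μ^21e^(−9μ), i.e. Gamma(shape=22, rate=9).
The mode of a Gamma(a, b) with a ≥ 1 (shape–rate) is (a−1)/b = 21/9 ≈ 2.333.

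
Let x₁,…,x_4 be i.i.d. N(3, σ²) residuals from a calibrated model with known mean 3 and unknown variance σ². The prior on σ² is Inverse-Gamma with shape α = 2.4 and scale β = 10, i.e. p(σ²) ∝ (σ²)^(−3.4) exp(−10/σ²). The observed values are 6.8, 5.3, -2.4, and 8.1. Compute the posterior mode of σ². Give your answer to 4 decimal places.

Sum of squared deviations about the known mean: SS = (6.8−3)² + (5.3−3)² + (-2.4−3)² + (8.1−3)² = 74.9.
The Normal likelihood contributes (σ²)^(−n/2) exp(−SS/(2σ²)), so the posterior is Inverse-Gamma(α + n/2, β + SS/2) = Inverse-Gamma(4.4, 47.45).
The mode of Inverse-Gamma(a, b) is b/(a+1) = 47.45/5.4 ≈ 8.7870.

σ̂²_MAP = 8.7870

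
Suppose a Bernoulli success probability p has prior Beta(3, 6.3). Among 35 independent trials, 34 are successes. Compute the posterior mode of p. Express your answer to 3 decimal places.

Prior: Beta(3, 6.3).
Data: 34 successes in 35 trials. The binomial likelihood contributes p^34(1−p)^1, so the posterior is Beta(3+34, 6.3+1) = Beta(37, 7.3).
For Beta(a, b) with a, b > 1 the mode is (a−1)/(a+b−2) = 36/42.3 ≈ 0.851.

p̂_MAP = 0.851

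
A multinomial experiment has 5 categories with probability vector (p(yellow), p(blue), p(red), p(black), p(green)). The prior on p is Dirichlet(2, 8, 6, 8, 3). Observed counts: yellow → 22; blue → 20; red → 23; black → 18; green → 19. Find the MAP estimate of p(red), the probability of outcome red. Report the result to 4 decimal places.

The posterior is Dirichlet(αᵢ + nᵢ) = Dirichlet(24, 28, 29, 26, 22).
For a Dirichlet(a₁,…,a_K) with all aᵢ > 1, the mode has j-th component (aⱼ − 1)/(Σaᵢ − K).
Here Σaᵢ = 129 and K = 5, so p(red) = (29 − 1)/(129 − 5) = 28/124 ≈ 0.2258.

MAP estimate of p(red) = 0.2258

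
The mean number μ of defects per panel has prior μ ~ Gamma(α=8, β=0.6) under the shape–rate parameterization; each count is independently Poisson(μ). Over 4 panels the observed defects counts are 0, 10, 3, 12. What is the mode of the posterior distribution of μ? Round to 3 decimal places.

μ̂_MAP = 6.957

Σxᵢ = 0+10+3+12 = 25, with n = 4.
Posterior ∝ μ^7e^(−0.6μ) · μ^25e^(−4μ) = μ^32e^(−4.6μ), i.e. Gamma(shape=33, rate=4.6).
The mode of a Gamma(a, b) with a ≥ 1 (shape–rate) is (a−1)/b = 32/4.6 ≈ 6.957.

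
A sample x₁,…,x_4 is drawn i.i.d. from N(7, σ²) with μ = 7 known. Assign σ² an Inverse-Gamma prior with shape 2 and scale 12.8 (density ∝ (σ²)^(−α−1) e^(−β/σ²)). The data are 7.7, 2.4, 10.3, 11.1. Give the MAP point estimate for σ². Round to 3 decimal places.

Sum of squared deviations about the known mean: SS = (7.7−7)² + (2.4−7)² + (10.3−7)² + (11.1−7)² = 49.35.
The Normal likelihood contributes (σ²)^(−n/2) exp(−SS/(2σ²)), so the posterior is Inverse-Gamma(α + n/2, β + SS/2) = Inverse-Gamma(4, 37.475).
The mode of Inverse-Gamma(a, b) is b/(a+1) = 37.475/5 ≈ 7.495.

σ̂²_MAP = 7.495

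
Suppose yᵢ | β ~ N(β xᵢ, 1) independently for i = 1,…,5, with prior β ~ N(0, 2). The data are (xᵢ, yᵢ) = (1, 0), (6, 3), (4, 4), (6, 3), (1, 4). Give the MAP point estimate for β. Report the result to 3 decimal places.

β̂_MAP = 0.619

log p(β | y) = −Σ(yᵢ − βxᵢ)²/(2·1) − β²/(2·2) + const.
Setting the derivative to zero: Σxᵢ(yᵢ − βxᵢ)/1 − β/2 = 0, so β = Σxᵢyᵢ / (Σxᵢ² + σ²/τ²).
Σxᵢyᵢ = 1·0 + 6·3 + 4·4 + 6·3 + 1·4 = 56; Σxᵢ² = 90; σ²/τ² = 0.5.
β̂_MAP = 56 / (90 + 0.5) = 56/90.5 ≈ 0.619.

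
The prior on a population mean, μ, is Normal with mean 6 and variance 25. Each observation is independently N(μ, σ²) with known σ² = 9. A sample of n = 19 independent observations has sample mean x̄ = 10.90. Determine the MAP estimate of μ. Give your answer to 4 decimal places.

n = 19, x̄ = 10.90.
For a Normal prior and Normal likelihood with known variance, the posterior is Normal; its mode equals its mean, the precision-weighted average.
Prior precision 1/σ₀² = 1/25 = 0.04; data precision n/σ² = 19/9.
μ̂ = (0.04·6 + (19/9)·10.9) / (0.04 + 19/9) = (10463/450)/(484/225) = 10463/968 ≈ 10.8089.

μ̂_MAP = 10.8089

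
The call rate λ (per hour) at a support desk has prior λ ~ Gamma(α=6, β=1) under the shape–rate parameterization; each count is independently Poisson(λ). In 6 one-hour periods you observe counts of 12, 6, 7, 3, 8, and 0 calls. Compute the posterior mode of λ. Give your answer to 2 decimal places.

λ̂_MAP = 5.86

Σxᵢ = 12+6+7+3+8+0 = 36, with n = 6.
Posterior ∝ λ^5e^(−1λ) · λ^36e^(−6λ) = λ^41e^(−7λ), i.e. Gamma(shape=42, rate=7).
The mode of a Gamma(a, b) with a ≥ 1 (shape–rate) is (a−1)/b = 41/7 ≈ 5.86.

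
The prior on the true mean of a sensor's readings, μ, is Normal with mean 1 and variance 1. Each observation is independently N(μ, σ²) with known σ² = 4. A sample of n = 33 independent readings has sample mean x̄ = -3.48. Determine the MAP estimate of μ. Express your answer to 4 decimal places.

μ̂_MAP = -2.9957

n = 33, x̄ = -3.48.
For a Normal prior and Normal likelihood with known variance, the posterior is Normal; its mode equals its mean, the precision-weighted average.
Prior precision 1/σ₀² = 1/1 = 1; data precision n/σ² = 33/4 = 8.25.
μ̂ = (1·1 + 8.25·(-3.48)) / (1 + 8.25) = (-27.71)/9.25 = -2771/925 ≈ -2.9957.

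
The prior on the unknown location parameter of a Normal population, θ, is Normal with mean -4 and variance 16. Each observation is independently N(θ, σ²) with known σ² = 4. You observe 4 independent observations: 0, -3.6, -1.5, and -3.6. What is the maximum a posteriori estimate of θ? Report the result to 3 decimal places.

n = 4; x̄ = (0 + (-3.6) + (-1.5) + (-3.6))/4 = -8.7/4 = -2.175.
For a Normal prior and Normal likelihood with known variance, the posterior is Normal; its mode equals its mean, the precision-weighted average.
Prior precision 1/σ₀² = 1/16 = 0.0625; data precision n/σ² = 4/4 = 1.
θ̂ = (0.0625·(-4) + 1·(-2.175)) / (0.0625 + 1) = (-2.425)/1.0625 = -194/85 ≈ -2.282.

θ̂_MAP = -2.282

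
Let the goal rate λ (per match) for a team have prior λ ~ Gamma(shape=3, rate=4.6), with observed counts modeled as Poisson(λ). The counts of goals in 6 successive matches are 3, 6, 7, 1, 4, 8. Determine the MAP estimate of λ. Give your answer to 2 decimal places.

λ̂_MAP = 2.92

Σxᵢ = 3+6+7+1+4+8 = 29, with n = 6.
Posterior ∝ λ^2e^(−4.6λ) · λ^29e^(−6λ) = λ^31e^(−10.6λ), i.e. Gamma(shape=32, rate=10.6).
The mode of a Gamma(a, b) with a ≥ 1 (shape–rate) is (a−1)/b = 31/10.6 ≈ 2.92.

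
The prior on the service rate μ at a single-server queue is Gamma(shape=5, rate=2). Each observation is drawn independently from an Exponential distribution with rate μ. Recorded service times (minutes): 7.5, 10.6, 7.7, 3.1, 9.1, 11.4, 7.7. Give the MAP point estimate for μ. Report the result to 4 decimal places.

The Exponential(rate=μ) likelihood is ∝ μ^n e^(−μΣtᵢ). Here n = 7 and Σtᵢ = 7.5 + 10.6 + 7.7 + 3.1 + 9.1 + 11.4 + 7.7 = 57.1.
Posterior ∝ μ^4e^(−2μ) · μ^7e^(−57.1μ) = μ^11e^(−59.1μ), i.e. Gamma(12, 59.1).
Mode = (a−1)/b = 11/59.1 ≈ 0.1861.

μ̂_MAP = 0.1861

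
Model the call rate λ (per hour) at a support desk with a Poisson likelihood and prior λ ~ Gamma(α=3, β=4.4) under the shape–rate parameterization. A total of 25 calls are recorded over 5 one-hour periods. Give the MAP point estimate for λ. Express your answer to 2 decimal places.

Σxᵢ = 25, n = 5.
Posterior ∝ λ^2e^(−4.4λ) · λ^25e^(−5λ) = λ^27e^(−9.4λ), i.e. Gamma(shape=28, rate=9.4).
The mode of a Gamma(a, b) with a ≥ 1 (shape–rate) is (a−1)/b = 27/9.4 ≈ 2.87.

λ̂_MAP = 2.87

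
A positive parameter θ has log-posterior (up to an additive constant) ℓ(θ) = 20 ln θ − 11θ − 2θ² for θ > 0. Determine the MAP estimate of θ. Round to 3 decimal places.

ℓ'(θ) = 20/θ − 11 − 4θ. Setting this to zero and multiplying by θ: 4θ² + 11θ − 20 = 0.
θ = (−11 + √(11² + 4·4·20)) / (2·4) = (−11 + √441) / 8 = (−11 + 21)/8 = 5/4.
ℓ''(θ) = −20/θ² − 4 < 0, confirming a maximum.

θ̂_MAP = 1.250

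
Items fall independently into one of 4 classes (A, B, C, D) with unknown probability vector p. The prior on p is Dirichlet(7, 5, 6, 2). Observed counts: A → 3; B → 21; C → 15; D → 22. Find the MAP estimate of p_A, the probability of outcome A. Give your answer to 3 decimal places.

The posterior is Dirichlet(αᵢ + nᵢ) = Dirichlet(10, 26, 21, 24).
For a Dirichlet(a₁,…,a_K) with all aᵢ > 1, the mode has j-th component (aⱼ − 1)/(Σaᵢ − K).
Here Σaᵢ = 81 and K = 4, so p_A = (10 − 1)/(81 − 4) = 9/77 ≈ 0.117.

MAP estimate of p_A = 0.117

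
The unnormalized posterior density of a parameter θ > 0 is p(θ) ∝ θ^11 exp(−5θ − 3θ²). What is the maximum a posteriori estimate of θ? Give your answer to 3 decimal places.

θ̂_MAP = 1.000

ℓ'(θ) = 11/θ − 5 − 6θ. Setting this to zero and multiplying by θ: 6θ² + 5θ − 11 = 0.
θ = (−5 + √(5² + 4·6·11)) / (2·6) = (−5 + √289) / 12 = (−5 + 17)/12 = 1.
ℓ''(θ) = −11/θ² − 6 < 0, confirming a maximum.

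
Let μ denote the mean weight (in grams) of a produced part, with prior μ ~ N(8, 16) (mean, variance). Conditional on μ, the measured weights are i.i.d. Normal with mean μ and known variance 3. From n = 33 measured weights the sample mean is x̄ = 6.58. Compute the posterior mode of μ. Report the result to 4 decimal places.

μ̂_MAP = 6.5880

n = 33, x̄ = 6.58.
For a Normal prior and Normal likelihood with known variance, the posterior is Normal; its mode equals its mean, the precision-weighted average.
Prior precision 1/σ₀² = 1/16 = 0.0625; data precision n/σ² = 33/3 = 11.
μ̂ = (0.0625·8 + 11·6.58) / (0.0625 + 11) = 72.88/11.0625 = 29152/4425 ≈ 6.5880.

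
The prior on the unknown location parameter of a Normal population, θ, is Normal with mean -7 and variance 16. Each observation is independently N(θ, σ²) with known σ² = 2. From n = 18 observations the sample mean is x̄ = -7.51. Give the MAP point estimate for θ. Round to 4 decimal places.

n = 18, x̄ = -7.51.
For a Normal prior and Normal likelihood with known variance, the posterior is Normal; its mode equals its mean, the precision-weighted average.
Prior precision 1/σ₀² = 1/16 = 0.0625; data precision n/σ² = 18/2 = 9.
θ̂ = (0.0625·(-7) + 9·(-7.51)) / (0.0625 + 9) = (-68.0275)/9.0625 = -27211/3625 ≈ -7.5065.

θ̂_MAP = -7.5065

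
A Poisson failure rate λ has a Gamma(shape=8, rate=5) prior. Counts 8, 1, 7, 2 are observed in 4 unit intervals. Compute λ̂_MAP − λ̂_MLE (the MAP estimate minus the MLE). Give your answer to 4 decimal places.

Σxᵢ = 18. Posterior is Gamma(26, 9); MAP = (26−1)/9 = 25/9 ≈ 2.77778.
MLE = x̄ = 18/4 ≈ 4.50000.
Difference = 25/9 − 18/4 = -31/18 ≈ -1.7222.

MAP − MLE = -1.7222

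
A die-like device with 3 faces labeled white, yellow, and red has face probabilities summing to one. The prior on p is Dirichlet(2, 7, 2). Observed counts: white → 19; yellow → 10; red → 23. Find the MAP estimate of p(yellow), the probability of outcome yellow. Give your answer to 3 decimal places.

MAP estimate of p(yellow) = 0.267

The posterior is Dirichlet(αᵢ + nᵢ) = Dirichlet(21, 17, 25).
For a Dirichlet(a₁,…,a_K) with all aᵢ > 1, the mode has j-th component (aⱼ − 1)/(Σaᵢ − K).
Here Σaᵢ = 63 and K = 3, so p(yellow) = (17 − 1)/(63 − 3) = 16/60 ≈ 0.267.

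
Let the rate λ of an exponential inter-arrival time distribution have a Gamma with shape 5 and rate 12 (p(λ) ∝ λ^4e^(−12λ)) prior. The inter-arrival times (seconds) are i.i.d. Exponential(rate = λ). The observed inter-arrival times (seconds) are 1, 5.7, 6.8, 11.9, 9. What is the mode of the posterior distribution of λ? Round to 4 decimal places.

λ̂_MAP = 0.1940

The Exponential(rate=λ) likelihood is ∝ λ^n e^(−λΣtᵢ). Here n = 5 and Σtᵢ = 1 + 5.7 + 6.8 + 11.9 + 9 = 34.4.
Posterior ∝ λ^4e^(−12λ) · λ^5e^(−34.4λ) = λ^9e^(−46.4λ), i.e. Gamma(10, 46.4).
Mode = (a−1)/b = 9/46.4 ≈ 0.1940.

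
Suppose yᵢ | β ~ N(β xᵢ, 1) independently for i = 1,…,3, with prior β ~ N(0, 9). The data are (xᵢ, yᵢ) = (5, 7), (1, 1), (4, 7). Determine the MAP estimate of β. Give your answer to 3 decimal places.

β̂_MAP = 1.520

log p(β | y) = −Σ(yᵢ − βxᵢ)²/(2·1) − β²/(2·9) + const.
Setting the derivative to zero: Σxᵢ(yᵢ − βxᵢ)/1 − β/9 = 0, so β = Σxᵢyᵢ / (Σxᵢ² + σ²/τ²).
Σxᵢyᵢ = 5·7 + 1·1 + 4·7 = 64; Σxᵢ² = 42; σ²/τ² = 1/9.
β̂_MAP = 64 / (42 + 1/9) = 64/(379/9) = 576/379 ≈ 1.520.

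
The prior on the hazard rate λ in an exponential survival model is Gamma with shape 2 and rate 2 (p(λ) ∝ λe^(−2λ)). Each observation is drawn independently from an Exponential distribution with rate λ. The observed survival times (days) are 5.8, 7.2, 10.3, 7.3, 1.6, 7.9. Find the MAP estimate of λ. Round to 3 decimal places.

The Exponential(rate=λ) likelihood is ∝ λ^n e^(−λΣtᵢ). Here n = 6 and Σtᵢ = 5.8 + 7.2 + 10.3 + 7.3 + 1.6 + 7.9 = 40.1.
Posterior ∝ λe^(−2λ) · λ^6e^(−40.1λ) = λ^7e^(−42.1λ), i.e. Gamma(8, 42.1).
Mode = (a−1)/b = 7/42.1 ≈ 0.166.

λ̂_MAP = 0.166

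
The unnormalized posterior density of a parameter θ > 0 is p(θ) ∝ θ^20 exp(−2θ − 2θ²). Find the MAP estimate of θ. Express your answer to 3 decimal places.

ℓ'(θ) = 20/θ − 2 − 4θ. Setting this to zero and multiplying by θ: 4θ² + 2θ − 20 = 0.
θ = (−2 + √(2² + 4·4·20)) / (2·4) = (−2 + √324) / 8 = (−2 + 18)/8 = 2.
ℓ''(θ) = −20/θ² − 4 < 0, confirming a maximum.

θ̂_MAP = 2.000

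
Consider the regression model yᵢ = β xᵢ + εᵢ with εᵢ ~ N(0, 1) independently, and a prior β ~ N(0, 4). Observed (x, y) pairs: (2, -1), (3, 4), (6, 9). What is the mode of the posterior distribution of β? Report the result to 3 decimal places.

β̂_MAP = 1.299

log p(β | y) = −Σ(yᵢ − βxᵢ)²/(2·1) − β²/(2·4) + const.
Setting the derivative to zero: Σxᵢ(yᵢ − βxᵢ)/1 − β/4 = 0, so β = Σxᵢyᵢ / (Σxᵢ² + σ²/τ²).
Σxᵢyᵢ = 2·(-1) + 3·4 + 6·9 = 64; Σxᵢ² = 49; σ²/τ² = 0.25.
β̂_MAP = 64 / (49 + 0.25) = 64/49.25 ≈ 1.299.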